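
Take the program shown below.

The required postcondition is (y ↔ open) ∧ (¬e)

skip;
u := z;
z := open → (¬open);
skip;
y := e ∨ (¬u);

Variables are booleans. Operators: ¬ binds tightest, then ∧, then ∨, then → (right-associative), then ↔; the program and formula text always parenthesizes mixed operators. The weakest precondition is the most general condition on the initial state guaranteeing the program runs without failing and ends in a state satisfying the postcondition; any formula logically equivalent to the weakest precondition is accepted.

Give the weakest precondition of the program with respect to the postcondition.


Working backward. After the program, (y ↔ open) ∧ (¬e) must hold.
Before y := e ∨ (¬u): ((e ∨ (¬u)) ↔ open) ∧ (¬e)
Before skip: ((e ∨ (¬u)) ↔ open) ∧ (¬e)
Before z := open → (¬open): ((e ∨ (¬u)) ↔ open) ∧ (¬e)
Before u := z: ((e ∨ (¬z)) ↔ open) ∧ (¬e)
Before skip: ((e ∨ (¬z)) ↔ open) ∧ (¬e)
Answer: WP = ((e ∨ (¬z)) ↔ open) ∧ (¬e)


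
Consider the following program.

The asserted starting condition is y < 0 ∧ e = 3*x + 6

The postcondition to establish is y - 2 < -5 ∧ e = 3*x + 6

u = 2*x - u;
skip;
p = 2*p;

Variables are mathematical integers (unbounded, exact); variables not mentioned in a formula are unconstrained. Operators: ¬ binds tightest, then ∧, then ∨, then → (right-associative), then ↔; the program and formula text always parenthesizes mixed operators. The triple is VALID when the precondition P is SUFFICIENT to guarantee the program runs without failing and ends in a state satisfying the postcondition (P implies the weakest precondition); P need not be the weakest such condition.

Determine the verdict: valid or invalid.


Working backward. After the program, the postcondition y - 2 < -5 ∧ e = 3*x + 6 must hold; in canonical form it is y < -3 ∧ e = 3*x + 6.
Before p := 2*p: y < -3 ∧ e = 3*x + 6
Before skip: y < -3 ∧ e = 3*x + 6
Before u := 2*x - u: y < -3 ∧ e = 3*x + 6
The weakest precondition is y < -3 ∧ e = 3*x + 6.
Check whether y < 0 ∧ e = 3*x + 6 implies it.
Countermodel: at the initial state e = 6, x = 0, y = -3, the precondition holds but the weakest precondition fails.
Answer: invalid


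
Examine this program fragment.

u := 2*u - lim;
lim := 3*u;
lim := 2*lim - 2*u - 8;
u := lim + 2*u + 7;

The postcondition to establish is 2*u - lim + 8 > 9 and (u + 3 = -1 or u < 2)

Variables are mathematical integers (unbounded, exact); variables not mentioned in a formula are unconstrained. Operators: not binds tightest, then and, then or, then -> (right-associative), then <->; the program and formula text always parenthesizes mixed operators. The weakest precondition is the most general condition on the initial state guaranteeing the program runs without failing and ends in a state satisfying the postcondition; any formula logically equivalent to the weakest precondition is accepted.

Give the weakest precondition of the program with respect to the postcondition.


Working backward. After the program, the postcondition 2*u - lim + 8 > 9 and (u + 3 = -1 or u < 2) must hold; in canonical form it is 2*u > lim + 1 and (u = -4 or u < 2).
Before u := lim + 2*u + 7: lim + 4*u > -13 and (lim + 2*u = -11 or lim + 2*u < -5)
Before lim := 2*lim - 2*u - 8: 2*lim + 2*u > -5 and (2*lim = -3 or 2*lim < 3)
Before lim := 3*u: 8*u > -5 and (6*u = -3 or 6*u < 3)
Before u := 2*u - lim: 16*u > 8*lim - 5 and (12*u = 6*lim - 3 or 12*u < 6*lim + 3)
Answer: WP = 16*u > 8*lim - 5 and (12*u = 6*lim - 3 or 12*u < 6*lim + 3)


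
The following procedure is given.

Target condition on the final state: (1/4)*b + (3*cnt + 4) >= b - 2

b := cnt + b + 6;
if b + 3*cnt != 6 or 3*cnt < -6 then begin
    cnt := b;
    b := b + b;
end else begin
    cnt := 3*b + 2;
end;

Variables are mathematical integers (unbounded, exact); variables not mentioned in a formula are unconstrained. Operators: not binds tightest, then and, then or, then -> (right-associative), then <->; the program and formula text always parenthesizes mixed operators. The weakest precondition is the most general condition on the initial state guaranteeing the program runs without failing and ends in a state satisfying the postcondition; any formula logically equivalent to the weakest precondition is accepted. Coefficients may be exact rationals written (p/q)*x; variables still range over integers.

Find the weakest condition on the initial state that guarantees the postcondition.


Working backward. After the program, the postcondition (1/4)*b + (3*cnt + 4) >= b - 2 must hold; in canonical form it is 3*cnt >= (3/4)*b - 6.
Then branch requires (3/2)*b >= -6; else branch requires (33/4)*b >= -12.
Before the if: ((b + 3*cnt != 6 or 3*cnt < -6) -> (3/2)*b >= -6) and ((not (b + 3*cnt != 6 or 3*cnt < -6)) -> (33/4)*b >= -12)
Before b := cnt + b + 6: ((b + 4*cnt != 0 or 3*cnt < -6) -> (3/2)*b + (3/2)*cnt >= -15) and ((not (b + 4*cnt != 0 or 3*cnt < -6)) -> (33/4)*b + (33/4)*cnt >= -123/2)
Answer: WP = ((b + 4*cnt != 0 or 3*cnt < -6) -> (3/2)*b + (3/2)*cnt >= -15) and ((not (b + 4*cnt != 0 or 3*cnt < -6)) -> (33/4)*b + (33/4)*cnt >= -123/2)


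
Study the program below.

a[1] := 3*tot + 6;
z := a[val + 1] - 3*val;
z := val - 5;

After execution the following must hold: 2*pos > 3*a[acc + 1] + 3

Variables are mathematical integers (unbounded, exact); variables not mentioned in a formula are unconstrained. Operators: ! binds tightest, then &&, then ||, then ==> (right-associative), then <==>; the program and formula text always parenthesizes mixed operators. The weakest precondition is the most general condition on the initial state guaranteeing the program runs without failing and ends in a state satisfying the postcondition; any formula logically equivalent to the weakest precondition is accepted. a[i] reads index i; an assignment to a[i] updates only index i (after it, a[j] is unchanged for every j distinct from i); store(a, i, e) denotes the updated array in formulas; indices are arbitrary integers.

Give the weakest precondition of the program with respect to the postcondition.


Working backward. After the program, 2*pos > 3*a[acc + 1] + 3 must hold.
Before z := val - 5: 2*pos > 3*a[acc + 1] + 3
Before z := a[val + 1] - 3*val: 2*pos > 3*a[acc + 1] + 3
Before a[1] := 3*tot + 6: 2*pos > 3*store(a, 1, 3*tot + 6)[acc + 1] + 3
Answer: WP = 2*pos > 3*store(a, 1, 3*tot + 6)[acc + 1] + 3


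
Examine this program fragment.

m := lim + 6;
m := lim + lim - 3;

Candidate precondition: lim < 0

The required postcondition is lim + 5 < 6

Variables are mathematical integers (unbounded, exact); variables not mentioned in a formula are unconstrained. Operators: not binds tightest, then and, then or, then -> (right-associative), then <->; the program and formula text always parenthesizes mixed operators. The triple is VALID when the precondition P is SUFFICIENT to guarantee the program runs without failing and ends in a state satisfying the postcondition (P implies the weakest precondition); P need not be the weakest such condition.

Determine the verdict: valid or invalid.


Working backward. After the program, the postcondition lim + 5 < 6 must hold; in canonical form it is lim < 1.
Before m := lim + lim - 3: lim < 1
Before m := lim + 6: lim < 1
The weakest precondition is lim < 1.
Check whether lim < 0 implies it.
Every state satisfying the precondition satisfies the weakest precondition: the implication holds.
Answer: valid


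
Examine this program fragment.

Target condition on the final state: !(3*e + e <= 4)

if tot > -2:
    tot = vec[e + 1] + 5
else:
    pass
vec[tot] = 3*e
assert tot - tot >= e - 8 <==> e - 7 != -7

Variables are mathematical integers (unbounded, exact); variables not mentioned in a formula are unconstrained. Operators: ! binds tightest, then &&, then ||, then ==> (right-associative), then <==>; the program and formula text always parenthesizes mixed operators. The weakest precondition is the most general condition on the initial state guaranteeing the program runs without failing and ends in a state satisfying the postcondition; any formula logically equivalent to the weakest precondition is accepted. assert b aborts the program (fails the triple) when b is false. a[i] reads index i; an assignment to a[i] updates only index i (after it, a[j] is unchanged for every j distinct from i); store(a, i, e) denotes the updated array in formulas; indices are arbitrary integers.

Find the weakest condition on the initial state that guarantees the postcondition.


Working backward. After the program, the postcondition !(3*e + e <= 4) must hold; in canonical form it is !(4*e <= 4).
Before assert tot - tot >= e - 8 <==> e - 7 != -7: (e <= 8 <==> e != 0) && (!(4*e <= 4))
Before vec[tot] := 3*e: (e <= 8 <==> e != 0) && (!(4*e <= 4))
Then branch requires (e <= 8 <==> e != 0) && (!(4*e <= 4)); else branch requires (e <= 8 <==> e != 0) && (!(4*e <= 4)).
Before the if: (tot > -2 ==> ((e <= 8 <==> e != 0) && (!(4*e <= 4)))) && ((!(tot > -2)) ==> ((e <= 8 <==> e != 0) && (!(4*e <= 4))))
Answer: WP = (tot > -2 ==> ((e <= 8 <==> e != 0) && (!(4*e <= 4)))) && ((!(tot > -2)) ==> ((e <= 8 <==> e != 0) && (!(4*e <= 4))))


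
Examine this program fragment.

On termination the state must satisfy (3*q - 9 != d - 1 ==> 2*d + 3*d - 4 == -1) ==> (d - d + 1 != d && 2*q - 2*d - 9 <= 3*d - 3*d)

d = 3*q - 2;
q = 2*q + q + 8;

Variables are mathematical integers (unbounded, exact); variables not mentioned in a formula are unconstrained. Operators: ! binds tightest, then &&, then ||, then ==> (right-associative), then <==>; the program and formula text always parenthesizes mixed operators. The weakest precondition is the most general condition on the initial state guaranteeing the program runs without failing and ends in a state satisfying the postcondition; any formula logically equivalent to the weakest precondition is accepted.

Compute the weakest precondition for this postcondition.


Working backward. After the program, the postcondition (3*q - 9 != d - 1 ==> 2*d + 3*d - 4 == -1) ==> (d - d + 1 != d && 2*q - 2*d - 9 <= 3*d - 3*d) must hold; in canonical form it is (3*q != d + 8 ==> 5*d == 3) ==> (d != 1 && 2*q <= 2*d + 9).
Before q := 2*q + q + 8: (9*q != d - 16 ==> 5*d == 3) ==> (d != 1 && 6*q <= 2*d - 7)
Before d := 3*q - 2: !(6*q != -18 ==> 15*q == 13)
Answer: WP = !(6*q != -18 ==> 15*q == 13)


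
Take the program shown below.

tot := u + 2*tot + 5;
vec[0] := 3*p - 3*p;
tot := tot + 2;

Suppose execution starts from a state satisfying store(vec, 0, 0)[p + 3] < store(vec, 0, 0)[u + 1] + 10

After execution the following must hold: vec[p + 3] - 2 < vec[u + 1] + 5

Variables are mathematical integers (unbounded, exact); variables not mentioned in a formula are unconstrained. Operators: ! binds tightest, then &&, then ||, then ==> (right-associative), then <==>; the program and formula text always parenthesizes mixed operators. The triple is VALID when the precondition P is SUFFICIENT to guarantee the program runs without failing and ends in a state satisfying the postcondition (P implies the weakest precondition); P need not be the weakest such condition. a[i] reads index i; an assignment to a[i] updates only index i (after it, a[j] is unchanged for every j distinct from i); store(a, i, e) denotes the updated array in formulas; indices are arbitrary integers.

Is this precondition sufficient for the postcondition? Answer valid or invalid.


Working backward. After the program, the postcondition vec[p + 3] - 2 < vec[u + 1] + 5 must hold; in canonical form it is vec[p + 3] < vec[u + 1] + 7.
Before tot := tot + 2: vec[p + 3] < vec[u + 1] + 7
Before vec[0] := 3*p - 3*p: store(vec, 0, 0)[p + 3] < store(vec, 0, 0)[u + 1] + 7
Before tot := u + 2*tot + 5: store(vec, 0, 0)[p + 3] < store(vec, 0, 0)[u + 1] + 7
The weakest precondition is store(vec, 0, 0)[p + 3] < store(vec, 0, 0)[u + 1] + 7.
Check whether store(vec, 0, 0)[p + 3] < store(vec, 0, 0)[u + 1] + 10 implies it.
Countermodel: at the initial state p = 0, u = -1, vec = {[0] = 2, [3] = 7, elsewhere 2}, the precondition holds but the weakest precondition fails.
Answer: invalid


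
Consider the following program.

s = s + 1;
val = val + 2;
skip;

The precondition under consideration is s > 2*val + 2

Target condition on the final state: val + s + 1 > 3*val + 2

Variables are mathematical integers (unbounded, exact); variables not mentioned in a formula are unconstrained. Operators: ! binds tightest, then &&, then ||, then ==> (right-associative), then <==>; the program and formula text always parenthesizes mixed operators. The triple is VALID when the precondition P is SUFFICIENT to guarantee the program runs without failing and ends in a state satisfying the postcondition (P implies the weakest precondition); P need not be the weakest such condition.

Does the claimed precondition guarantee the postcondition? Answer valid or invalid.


Working backward. After the program, the postcondition val + s + 1 > 3*val + 2 must hold; in canonical form it is s > 2*val + 1.
Before skip: s > 2*val + 1
Before val := val + 2: s > 2*val + 5
Before s := s + 1: s > 2*val + 4
The weakest precondition is s > 2*val + 4.
Check whether s > 2*val + 2 implies it.
Countermodel: at the initial state s = 3, val = 0, the precondition holds but the weakest precondition fails.
Answer: invalid


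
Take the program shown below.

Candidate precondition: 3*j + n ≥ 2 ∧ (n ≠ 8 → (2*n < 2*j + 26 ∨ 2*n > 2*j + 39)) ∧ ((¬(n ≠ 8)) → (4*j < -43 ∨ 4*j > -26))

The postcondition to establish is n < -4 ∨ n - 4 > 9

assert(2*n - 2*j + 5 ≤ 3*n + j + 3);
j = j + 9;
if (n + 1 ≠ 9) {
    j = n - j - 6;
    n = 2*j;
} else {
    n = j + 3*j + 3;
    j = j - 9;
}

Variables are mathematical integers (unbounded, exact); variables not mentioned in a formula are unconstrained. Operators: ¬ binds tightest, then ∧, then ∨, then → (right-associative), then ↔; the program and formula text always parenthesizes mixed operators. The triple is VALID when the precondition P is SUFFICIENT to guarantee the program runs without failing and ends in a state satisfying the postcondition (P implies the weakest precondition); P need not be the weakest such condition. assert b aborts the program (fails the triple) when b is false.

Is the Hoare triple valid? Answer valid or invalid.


Working backward. After the program, the postcondition n < -4 ∨ n - 4 > 9 must hold; in canonical form it is n < -4 ∨ n > 13.
Then branch requires 2*n < 2*j + 8 ∨ 2*n > 2*j + 25; else branch requires 4*j < -7 ∨ 4*j > 10.
Before the if: (n ≠ 8 → (2*n < 2*j + 8 ∨ 2*n > 2*j + 25)) ∧ ((¬(n ≠ 8)) → (4*j < -7 ∨ 4*j > 10))
Before j := j + 9: (n ≠ 8 → (2*n < 2*j + 26 ∨ 2*n > 2*j + 43)) ∧ ((¬(n ≠ 8)) → (4*j < -43 ∨ 4*j > -26))
Before assert 2*n - 2*j + 5 ≤ 3*n + j + 3: 3*j + n ≥ 2 ∧ (n ≠ 8 → (2*n < 2*j + 26 ∨ 2*n > 2*j + 43)) ∧ ((¬(n ≠ 8)) → (4*j < -43 ∨ 4*j > -26))
The weakest precondition is 3*j + n ≥ 2 ∧ (n ≠ 8 → (2*n < 2*j + 26 ∨ 2*n > 2*j + 43)) ∧ ((¬(n ≠ 8)) → (4*j < -43 ∨ 4*j > -26)).
Check whether 3*j + n ≥ 2 ∧ (n ≠ 8 → (2*n < 2*j + 26 ∨ 2*n > 2*j + 39)) ∧ ((¬(n ≠ 8)) → (4*j < -43 ∨ 4*j > -26)) implies it.
Countermodel: at the initial state j = -4, n = 16, the precondition holds but the weakest precondition fails.
Answer: invalid


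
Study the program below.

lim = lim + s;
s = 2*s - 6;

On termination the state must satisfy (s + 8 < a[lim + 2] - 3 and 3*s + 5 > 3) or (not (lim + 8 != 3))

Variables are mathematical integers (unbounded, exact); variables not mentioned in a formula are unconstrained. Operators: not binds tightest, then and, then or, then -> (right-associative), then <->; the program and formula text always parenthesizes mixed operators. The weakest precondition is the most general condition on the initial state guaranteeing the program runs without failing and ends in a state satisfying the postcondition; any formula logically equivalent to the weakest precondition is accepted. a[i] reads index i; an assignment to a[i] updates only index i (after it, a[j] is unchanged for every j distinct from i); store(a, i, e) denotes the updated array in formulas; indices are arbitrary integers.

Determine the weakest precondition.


Working backward. After the program, the postcondition (s + 8 < a[lim + 2] - 3 and 3*s + 5 > 3) or (not (lim + 8 != 3)) must hold; in canonical form it is (s < a[lim + 2] - 11 and 3*s > -2) or (not (lim != -5)).
Before s := 2*s - 6: (2*s < a[lim + 2] - 5 and 6*s > 16) or (not (lim != -5))
Before lim := lim + s: (2*s < a[lim + s + 2] - 5 and 6*s > 16) or (not (lim + s != -5))
Answer: WP = (2*s < a[lim + s + 2] - 5 and 6*s > 16) or (not (lim + s != -5))


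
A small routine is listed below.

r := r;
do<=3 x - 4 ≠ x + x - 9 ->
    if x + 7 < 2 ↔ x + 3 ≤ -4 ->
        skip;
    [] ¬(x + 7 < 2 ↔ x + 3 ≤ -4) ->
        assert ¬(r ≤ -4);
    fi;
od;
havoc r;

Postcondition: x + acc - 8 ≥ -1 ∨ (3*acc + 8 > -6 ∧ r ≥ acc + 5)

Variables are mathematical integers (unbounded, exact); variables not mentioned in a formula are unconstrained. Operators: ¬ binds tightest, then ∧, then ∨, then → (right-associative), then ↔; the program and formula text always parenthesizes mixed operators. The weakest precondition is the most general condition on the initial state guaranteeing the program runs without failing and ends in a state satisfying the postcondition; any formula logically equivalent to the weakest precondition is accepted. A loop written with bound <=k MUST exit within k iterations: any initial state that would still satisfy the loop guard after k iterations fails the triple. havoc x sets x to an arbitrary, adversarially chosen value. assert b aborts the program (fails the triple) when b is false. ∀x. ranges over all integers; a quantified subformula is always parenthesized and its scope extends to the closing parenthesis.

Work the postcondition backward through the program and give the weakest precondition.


Working backward. After the program, the postcondition x + acc - 8 ≥ -1 ∨ (3*acc + 8 > -6 ∧ r ≥ acc + 5) must hold; in canonical form it is acc + x ≥ 7 ∨ (3*acc > -14 ∧ r ≥ acc + 5).
Before havoc r: ∀r_1. (acc + x ≥ 7 ∨ (3*acc > -14 ∧ r_1 ≥ acc + 5))
Before the loop (bound <=3), unroll the exhaustion recursion (WP_0 = exit-now case; WP_j = one more guarded iteration, up to j = 3):
  WP_0: (¬(x ≠ 5)) ∧ (∀r_1. (acc + x ≥ 7 ∨ (3*acc > -14 ∧ r_1 ≥ acc + 5)))
  WP_1: (x ≠ 5 → (((x < -5 ↔ x ≤ -7) → ((¬(x ≠ 5)) ∧ (∀r_1. (acc + x ≥ 7 ∨ (3*acc > -14 ∧ r_1 ≥ acc + 5))))) ∧ ((¬(x < -5 ↔ x ≤ -7)) → ((¬(r ≤ -4)) ∧ (¬(x ≠ 5)) ∧ (∀r_1. (acc + x ≥ 7 ∨ (3*acc > -14 ∧ r_1 ≥ acc + 5))))))) ∧ ((¬(x ≠ 5)) → (∀r_1. (acc + x ≥ 7 ∨ (3*acc > -14 ∧ r_1 ≥ acc + 5))))
  WP_2: (x ≠ 5 → (((x < -5 ↔ x ≤ -7) → ((x ≠ 5 → (((x < -5 ↔ x ≤ -7) → ((¬(x ≠ 5)) ∧ (∀r_1. (acc + x ≥ 7 ∨ (3*acc > -14 ∧ r_1 ≥ acc + 5))))) ∧ ((¬(x < -5 ↔ x ≤ -7)) → ((¬(r ≤ -4)) ∧ (¬(x ≠ 5)) ∧ (∀r_1. (acc + x ≥ 7 ∨ (3*acc > -14 ∧ r_1 ≥ acc + 5))))))) ∧ ((¬(x ≠ 5)) → (∀r_1. (acc + x ≥ 7 ∨ (3*acc > -14 ∧ r_1 ≥ acc + 5)))))) ∧ ((¬(x < -5 ↔ x ≤ -7)) → ((¬(r ≤ -4)) ∧ (x ≠ 5 → (((x < -5 ↔ x ≤ -7) → ((¬(x ≠ 5)) ∧ (∀r_1. (acc + x ≥ 7 ∨ (3*acc > -14 ∧ r_1 ≥ acc + 5))))) ∧ ((¬(x < -5 ↔ x ≤ -7)) → ((¬(r ≤ -4)) ∧ (¬(x ≠ 5)) ∧ (∀r_1. (acc + x ≥ 7 ∨ (3*acc > -14 ∧ r_1 ≥ acc + 5))))))) ∧ ((¬(x ≠ 5)) → (∀r_1. (acc + x ≥ 7 ∨ (3*acc > -14 ∧ r_1 ≥ acc + 5)))))))) ∧ ((¬(x ≠ 5)) → (∀r_1. (acc + x ≥ 7 ∨ (3*acc > -14 ∧ r_1 ≥ acc + 5))))
  WP_3: (x ≠ 5 → (((x < -5 ↔ x ≤ -7) → ((x ≠ 5 → (((x < -5 ↔ x ≤ -7) → ((x ≠ 5 → (((x < -5 ↔ x ≤ -7) → ((¬(x ≠ 5)) ∧ (∀r_1. (acc + x ≥ 7 ∨ (3*acc > -14 ∧ r_1 ≥ acc + 5))))) ∧ ((¬(x < -5 ↔ x ≤ -7)) → ((¬(r ≤ -4)) ∧ (¬(x ≠ 5)) ∧ (∀r_1. (acc + x ≥ 7 ∨ (3*acc > -14 ∧ r_1 ≥ acc + 5))))))) ∧ ((¬(x ≠ 5)) → (∀r_1. (acc + x ≥ 7 ∨ (3*acc > -14 ∧ r_1 ≥ acc + 5)))))) ∧ ((¬(x < -5 ↔ x ≤ -7)) → ((¬(r ≤ -4)) ∧ (x ≠ 5 → (((x < -5 ↔ x ≤ -7) → ((¬(x ≠ 5)) ∧ (∀r_1. (acc + x ≥ 7 ∨ (3*acc > -14 ∧ r_1 ≥ acc + 5))))) ∧ ((¬(x < -5 ↔ x ≤ -7)) → ((¬(r ≤ -4)) ∧ (¬(x ≠ 5)) ∧ (∀r_1. (acc + x ≥ 7 ∨ (3*acc > -14 ∧ r_1 ≥ acc + 5))))))) ∧ ((¬(x ≠ 5)) → (∀r_1. (acc + x ≥ 7 ∨ (3*acc > -14 ∧ r_1 ≥ acc + 5)))))))) ∧ ((¬(x ≠ 5)) → (∀r_1. (acc + x ≥ 7 ∨ (3*acc > -14 ∧ r_1 ≥ acc + 5)))))) ∧ ((¬(x < -5 ↔ x ≤ -7)) → ((¬(r ≤ -4)) ∧ (x ≠ 5 → (((x < -5 ↔ x ≤ -7) → ((x ≠ 5 → (((x < -5 ↔ x ≤ -7) → ((¬(x ≠ 5)) ∧ (∀r_1. (acc + x ≥ 7 ∨ (3*acc > -14 ∧ r_1 ≥ acc + 5))))) ∧ ((¬(x < -5 ↔ x ≤ -7)) → ((¬(r ≤ -4)) ∧ (¬(x ≠ 5)) ∧ (∀r_1. (acc + x ≥ 7 ∨ (3*acc > -14 ∧ r_1 ≥ acc + 5))))))) ∧ ((¬(x ≠ 5)) → (∀r_1. (acc + x ≥ 7 ∨ (3*acc > -14 ∧ r_1 ≥ acc + 5)))))) ∧ ((¬(x < -5 ↔ x ≤ -7)) → ((¬(r ≤ -4)) ∧ (x ≠ 5 → (((x < -5 ↔ x ≤ -7) → ((¬(x ≠ 5)) ∧ (∀r_1. (acc + x ≥ 7 ∨ (3*acc > -14 ∧ r_1 ≥ acc + 5))))) ∧ ((¬(x < -5 ↔ x ≤ -7)) → ((¬(r ≤ -4)) ∧ (¬(x ≠ 5)) ∧ (∀r_1. (acc + x ≥ 7 ∨ (3*acc > -14 ∧ r_1 ≥ acc + 5))))))) ∧ ((¬(x ≠ 5)) → (∀r_1. (acc + x ≥ 7 ∨ (3*acc > -14 ∧ r_1 ≥ acc + 5)))))))) ∧ ((¬(x ≠ 5)) → (∀r_1. (acc + x ≥ 7 ∨ (3*acc > -14 ∧ r_1 ≥ acc + 5)))))))) ∧ ((¬(x ≠ 5)) → (∀r_1. (acc + x ≥ 7 ∨ (3*acc > -14 ∧ r_1 ≥ acc + 5))))
So before the loop: (x ≠ 5 → (((x < -5 ↔ x ≤ -7) → ((x ≠ 5 → (((x < -5 ↔ x ≤ -7) → ((x ≠ 5 → (((x < -5 ↔ x ≤ -7) → ((¬(x ≠ 5)) ∧ (∀r_1. (acc + x ≥ 7 ∨ (3*acc > -14 ∧ r_1 ≥ acc + 5))))) ∧ ((¬(x < -5 ↔ x ≤ -7)) → ((¬(r ≤ -4)) ∧ (¬(x ≠ 5)) ∧ (∀r_1. (acc + x ≥ 7 ∨ (3*acc > -14 ∧ r_1 ≥ acc + 5))))))) ∧ ((¬(x ≠ 5)) → (∀r_1. (acc + x ≥ 7 ∨ (3*acc > -14 ∧ r_1 ≥ acc + 5)))))) ∧ ((¬(x < -5 ↔ x ≤ -7)) → ((¬(r ≤ -4)) ∧ (x ≠ 5 → (((x < -5 ↔ x ≤ -7) → ((¬(x ≠ 5)) ∧ (∀r_1. (acc + x ≥ 7 ∨ (3*acc > -14 ∧ r_1 ≥ acc + 5))))) ∧ ((¬(x < -5 ↔ x ≤ -7)) → ((¬(r ≤ -4)) ∧ (¬(x ≠ 5)) ∧ (∀r_1. (acc + x ≥ 7 ∨ (3*acc > -14 ∧ r_1 ≥ acc + 5))))))) ∧ ((¬(x ≠ 5)) → (∀r_1. (acc + x ≥ 7 ∨ (3*acc > -14 ∧ r_1 ≥ acc + 5)))))))) ∧ ((¬(x ≠ 5)) → (∀r_1. (acc + x ≥ 7 ∨ (3*acc > -14 ∧ r_1 ≥ acc + 5)))))) ∧ ((¬(x < -5 ↔ x ≤ -7)) → ((¬(r ≤ -4)) ∧ (x ≠ 5 → (((x < -5 ↔ x ≤ -7) → ((x ≠ 5 → (((x < -5 ↔ x ≤ -7) → ((¬(x ≠ 5)) ∧ (∀r_1. (acc + x ≥ 7 ∨ (3*acc > -14 ∧ r_1 ≥ acc + 5))))) ∧ ((¬(x < -5 ↔ x ≤ -7)) → ((¬(r ≤ -4)) ∧ (¬(x ≠ 5)) ∧ (∀r_1. (acc + x ≥ 7 ∨ (3*acc > -14 ∧ r_1 ≥ acc + 5))))))) ∧ ((¬(x ≠ 5)) → (∀r_1. (acc + x ≥ 7 ∨ (3*acc > -14 ∧ r_1 ≥ acc + 5)))))) ∧ ((¬(x < -5 ↔ x ≤ -7)) → ((¬(r ≤ -4)) ∧ (x ≠ 5 → (((x < -5 ↔ x ≤ -7) → ((¬(x ≠ 5)) ∧ (∀r_1. (acc + x ≥ 7 ∨ (3*acc > -14 ∧ r_1 ≥ acc + 5))))) ∧ ((¬(x < -5 ↔ x ≤ -7)) → ((¬(r ≤ -4)) ∧ (¬(x ≠ 5)) ∧ (∀r_1. (acc + x ≥ 7 ∨ (3*acc > -14 ∧ r_1 ≥ acc + 5))))))) ∧ ((¬(x ≠ 5)) → (∀r_1. (acc + x ≥ 7 ∨ (3*acc > -14 ∧ r_1 ≥ acc + 5)))))))) ∧ ((¬(x ≠ 5)) → (∀r_1. (acc + x ≥ 7 ∨ (3*acc > -14 ∧ r_1 ≥ acc + 5)))))))) ∧ ((¬(x ≠ 5)) → (∀r_1. (acc + x ≥ 7 ∨ (3*acc > -14 ∧ r_1 ≥ acc + 5))))
Before r := r: (x ≠ 5 → (((x < -5 ↔ x ≤ -7) → ((x ≠ 5 → (((x < -5 ↔ x ≤ -7) → ((x ≠ 5 → (((x < -5 ↔ x ≤ -7) → ((¬(x ≠ 5)) ∧ (∀r_1. (acc + x ≥ 7 ∨ (3*acc > -14 ∧ r_1 ≥ acc + 5))))) ∧ ((¬(x < -5 ↔ x ≤ -7)) → ((¬(r ≤ -4)) ∧ (¬(x ≠ 5)) ∧ (∀r_1. (acc + x ≥ 7 ∨ (3*acc > -14 ∧ r_1 ≥ acc + 5))))))) ∧ ((¬(x ≠ 5)) → (∀r_1. (acc + x ≥ 7 ∨ (3*acc > -14 ∧ r_1 ≥ acc + 5)))))) ∧ ((¬(x < -5 ↔ x ≤ -7)) → ((¬(r ≤ -4)) ∧ (x ≠ 5 → (((x < -5 ↔ x ≤ -7) → ((¬(x ≠ 5)) ∧ (∀r_1. (acc + x ≥ 7 ∨ (3*acc > -14 ∧ r_1 ≥ acc + 5))))) ∧ ((¬(x < -5 ↔ x ≤ -7)) → ((¬(r ≤ -4)) ∧ (¬(x ≠ 5)) ∧ (∀r_1. (acc + x ≥ 7 ∨ (3*acc > -14 ∧ r_1 ≥ acc + 5))))))) ∧ ((¬(x ≠ 5)) → (∀r_1. (acc + x ≥ 7 ∨ (3*acc > -14 ∧ r_1 ≥ acc + 5)))))))) ∧ ((¬(x ≠ 5)) → (∀r_1. (acc + x ≥ 7 ∨ (3*acc > -14 ∧ r_1 ≥ acc + 5)))))) ∧ ((¬(x < -5 ↔ x ≤ -7)) → ((¬(r ≤ -4)) ∧ (x ≠ 5 → (((x < -5 ↔ x ≤ -7) → ((x ≠ 5 → (((x < -5 ↔ x ≤ -7) → ((¬(x ≠ 5)) ∧ (∀r_1. (acc + x ≥ 7 ∨ (3*acc > -14 ∧ r_1 ≥ acc + 5))))) ∧ ((¬(x < -5 ↔ x ≤ -7)) → ((¬(r ≤ -4)) ∧ (¬(x ≠ 5)) ∧ (∀r_1. (acc + x ≥ 7 ∨ (3*acc > -14 ∧ r_1 ≥ acc + 5))))))) ∧ ((¬(x ≠ 5)) → (∀r_1. (acc + x ≥ 7 ∨ (3*acc > -14 ∧ r_1 ≥ acc + 5)))))) ∧ ((¬(x < -5 ↔ x ≤ -7)) → ((¬(r ≤ -4)) ∧ (x ≠ 5 → (((x < -5 ↔ x ≤ -7) → ((¬(x ≠ 5)) ∧ (∀r_1. (acc + x ≥ 7 ∨ (3*acc > -14 ∧ r_1 ≥ acc + 5))))) ∧ ((¬(x < -5 ↔ x ≤ -7)) → ((¬(r ≤ -4)) ∧ (¬(x ≠ 5)) ∧ (∀r_1. (acc + x ≥ 7 ∨ (3*acc > -14 ∧ r_1 ≥ acc + 5))))))) ∧ ((¬(x ≠ 5)) → (∀r_1. (acc + x ≥ 7 ∨ (3*acc > -14 ∧ r_1 ≥ acc + 5)))))))) ∧ ((¬(x ≠ 5)) → (∀r_1. (acc + x ≥ 7 ∨ (3*acc > -14 ∧ r_1 ≥ acc + 5)))))))) ∧ ((¬(x ≠ 5)) → (∀r_1. (acc + x ≥ 7 ∨ (3*acc > -14 ∧ r_1 ≥ acc + 5))))
Answer: WP = (x ≠ 5 → (((x < -5 ↔ x ≤ -7) → ((x ≠ 5 → (((x < -5 ↔ x ≤ -7) → ((x ≠ 5 → (((x < -5 ↔ x ≤ -7) → ((¬(x ≠ 5)) ∧ (∀r_1. (acc + x ≥ 7 ∨ (3*acc > -14 ∧ r_1 ≥ acc + 5))))) ∧ ((¬(x < -5 ↔ x ≤ -7)) → ((¬(r ≤ -4)) ∧ (¬(x ≠ 5)) ∧ (∀r_1. (acc + x ≥ 7 ∨ (3*acc > -14 ∧ r_1 ≥ acc + 5))))))) ∧ ((¬(x ≠ 5)) → (∀r_1. (acc + x ≥ 7 ∨ (3*acc > -14 ∧ r_1 ≥ acc + 5)))))) ∧ ((¬(x < -5 ↔ x ≤ -7)) → ((¬(r ≤ -4)) ∧ (x ≠ 5 → (((x < -5 ↔ x ≤ -7) → ((¬(x ≠ 5)) ∧ (∀r_1. (acc + x ≥ 7 ∨ (3*acc > -14 ∧ r_1 ≥ acc + 5))))) ∧ ((¬(x < -5 ↔ x ≤ -7)) → ((¬(r ≤ -4)) ∧ (¬(x ≠ 5)) ∧ (∀r_1. (acc + x ≥ 7 ∨ (3*acc > -14 ∧ r_1 ≥ acc + 5))))))) ∧ ((¬(x ≠ 5)) → (∀r_1. (acc + x ≥ 7 ∨ (3*acc > -14 ∧ r_1 ≥ acc + 5)))))))) ∧ ((¬(x ≠ 5)) → (∀r_1. (acc + x ≥ 7 ∨ (3*acc > -14 ∧ r_1 ≥ acc + 5)))))) ∧ ((¬(x < -5 ↔ x ≤ -7)) → ((¬(r ≤ -4)) ∧ (x ≠ 5 → (((x < -5 ↔ x ≤ -7) → ((x ≠ 5 → (((x < -5 ↔ x ≤ -7) → ((¬(x ≠ 5)) ∧ (∀r_1. (acc + x ≥ 7 ∨ (3*acc > -14 ∧ r_1 ≥ acc + 5))))) ∧ ((¬(x < -5 ↔ x ≤ -7)) → ((¬(r ≤ -4)) ∧ (¬(x ≠ 5)) ∧ (∀r_1. (acc + x ≥ 7 ∨ (3*acc > -14 ∧ r_1 ≥ acc + 5))))))) ∧ ((¬(x ≠ 5)) → (∀r_1. (acc + x ≥ 7 ∨ (3*acc > -14 ∧ r_1 ≥ acc + 5)))))) ∧ ((¬(x < -5 ↔ x ≤ -7)) → ((¬(r ≤ -4)) ∧ (x ≠ 5 → (((x < -5 ↔ x ≤ -7) → ((¬(x ≠ 5)) ∧ (∀r_1. (acc + x ≥ 7 ∨ (3*acc > -14 ∧ r_1 ≥ acc + 5))))) ∧ ((¬(x < -5 ↔ x ≤ -7)) → ((¬(r ≤ -4)) ∧ (¬(x ≠ 5)) ∧ (∀r_1. (acc + x ≥ 7 ∨ (3*acc > -14 ∧ r_1 ≥ acc + 5))))))) ∧ ((¬(x ≠ 5)) → (∀r_1. (acc + x ≥ 7 ∨ (3*acc > -14 ∧ r_1 ≥ acc + 5)))))))) ∧ ((¬(x ≠ 5)) → (∀r_1. (acc + x ≥ 7 ∨ (3*acc > -14 ∧ r_1 ≥ acc + 5)))))))) ∧ ((¬(x ≠ 5)) → (∀r_1. (acc + x ≥ 7 ∨ (3*acc > -14 ∧ r_1 ≥ acc + 5))))


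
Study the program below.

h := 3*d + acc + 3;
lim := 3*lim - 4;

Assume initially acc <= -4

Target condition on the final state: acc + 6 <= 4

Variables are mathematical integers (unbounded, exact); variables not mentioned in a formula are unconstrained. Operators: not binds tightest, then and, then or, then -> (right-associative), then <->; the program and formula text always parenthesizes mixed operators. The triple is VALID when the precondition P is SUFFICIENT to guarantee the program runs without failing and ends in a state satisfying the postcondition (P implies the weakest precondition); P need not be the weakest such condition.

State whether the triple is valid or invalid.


Working backward. After the program, the postcondition acc + 6 <= 4 must hold; in canonical form it is acc <= -2.
Before lim := 3*lim - 4: acc <= -2
Before h := 3*d + acc + 3: acc <= -2
The weakest precondition is acc <= -2.
Check whether acc <= -4 implies it.
Every state satisfying the precondition satisfies the weakest precondition: the implication holds.
Answer: valid


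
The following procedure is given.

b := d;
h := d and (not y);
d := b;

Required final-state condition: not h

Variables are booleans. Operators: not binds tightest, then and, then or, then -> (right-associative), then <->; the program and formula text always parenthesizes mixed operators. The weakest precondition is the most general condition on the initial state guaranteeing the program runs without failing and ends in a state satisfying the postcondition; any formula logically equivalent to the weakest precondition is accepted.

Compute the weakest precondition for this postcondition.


Working backward. After the program, not h must hold.
Before d := b: not h
Before h := d and (not y): not (d and (not y))
Before b := d: not (d and (not y))
Answer: WP = not (d and (not y))


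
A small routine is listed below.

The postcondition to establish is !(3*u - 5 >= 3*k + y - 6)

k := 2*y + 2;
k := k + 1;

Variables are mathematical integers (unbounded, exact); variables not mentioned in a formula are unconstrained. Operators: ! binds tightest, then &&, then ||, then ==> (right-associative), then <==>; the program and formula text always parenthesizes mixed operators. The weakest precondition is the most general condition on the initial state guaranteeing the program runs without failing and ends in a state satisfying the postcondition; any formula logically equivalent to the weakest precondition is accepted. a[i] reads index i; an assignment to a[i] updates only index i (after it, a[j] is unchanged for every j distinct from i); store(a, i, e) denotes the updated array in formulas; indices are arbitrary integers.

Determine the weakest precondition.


Working backward. After the program, the postcondition !(3*u - 5 >= 3*k + y - 6) must hold; in canonical form it is !(3*u >= 3*k + y - 1).
Before k := k + 1: !(3*u >= 3*k + y + 2)
Before k := 2*y + 2: !(3*u >= 7*y + 8)
Answer: WP = !(3*u >= 7*y + 8)


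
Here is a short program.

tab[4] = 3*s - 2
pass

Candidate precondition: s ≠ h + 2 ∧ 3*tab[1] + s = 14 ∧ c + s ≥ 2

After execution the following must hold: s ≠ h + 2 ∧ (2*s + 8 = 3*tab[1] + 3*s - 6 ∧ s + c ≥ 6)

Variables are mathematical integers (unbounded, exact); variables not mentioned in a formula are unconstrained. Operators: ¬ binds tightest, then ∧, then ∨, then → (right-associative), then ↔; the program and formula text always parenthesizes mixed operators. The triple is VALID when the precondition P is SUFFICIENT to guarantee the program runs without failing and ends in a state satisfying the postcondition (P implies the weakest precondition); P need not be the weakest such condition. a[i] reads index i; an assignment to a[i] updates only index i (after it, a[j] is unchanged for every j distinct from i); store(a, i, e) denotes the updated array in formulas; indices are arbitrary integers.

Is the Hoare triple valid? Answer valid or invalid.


Working backward. After the program, the postcondition s ≠ h + 2 ∧ (2*s + 8 = 3*tab[1] + 3*s - 6 ∧ s + c ≥ 6) must hold; in canonical form it is s ≠ h + 2 ∧ 3*tab[1] + s = 14 ∧ c + s ≥ 6.
Before skip: s ≠ h + 2 ∧ 3*tab[1] + s = 14 ∧ c + s ≥ 6
Before tab[4] := 3*s - 2: s ≠ h + 2 ∧ 3*tab[1] + s = 14 ∧ c + s ≥ 6
The weakest precondition is s ≠ h + 2 ∧ 3*tab[1] + s = 14 ∧ c + s ≥ 6.
Check whether s ≠ h + 2 ∧ 3*tab[1] + s = 14 ∧ c + s ≥ 2 implies it.
Countermodel: at the initial state c = -9, h = 13, s = 14, tab = {[1] = 0, elsewhere 0}, the precondition holds but the weakest precondition fails.
Answer: invalid


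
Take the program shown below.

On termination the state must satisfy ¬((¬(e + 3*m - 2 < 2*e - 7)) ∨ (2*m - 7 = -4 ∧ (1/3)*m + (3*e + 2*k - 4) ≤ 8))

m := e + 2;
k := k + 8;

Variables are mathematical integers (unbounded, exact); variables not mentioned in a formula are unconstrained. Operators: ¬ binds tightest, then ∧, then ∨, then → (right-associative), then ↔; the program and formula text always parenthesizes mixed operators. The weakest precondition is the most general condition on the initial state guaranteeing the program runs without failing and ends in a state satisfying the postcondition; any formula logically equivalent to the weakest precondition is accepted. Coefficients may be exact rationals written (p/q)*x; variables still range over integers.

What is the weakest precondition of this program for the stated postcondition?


Working backward. After the program, the postcondition ¬((¬(e + 3*m - 2 < 2*e - 7)) ∨ (2*m - 7 = -4 ∧ (1/3)*m + (3*e + 2*k - 4) ≤ 8)) must hold; in canonical form it is ¬((¬(3*m < e - 5)) ∨ (2*m = 3 ∧ 3*e + 2*k + (1/3)*m ≤ 12)).
Before k := k + 8: ¬((¬(3*m < e - 5)) ∨ (2*m = 3 ∧ 3*e + 2*k + (1/3)*m ≤ -4))
Before m := e + 2: ¬((¬(2*e < -11)) ∨ (2*e = -1 ∧ (10/3)*e + 2*k ≤ -14/3))
Answer: WP = ¬((¬(2*e < -11)) ∨ (2*e = -1 ∧ (10/3)*e + 2*k ≤ -14/3))


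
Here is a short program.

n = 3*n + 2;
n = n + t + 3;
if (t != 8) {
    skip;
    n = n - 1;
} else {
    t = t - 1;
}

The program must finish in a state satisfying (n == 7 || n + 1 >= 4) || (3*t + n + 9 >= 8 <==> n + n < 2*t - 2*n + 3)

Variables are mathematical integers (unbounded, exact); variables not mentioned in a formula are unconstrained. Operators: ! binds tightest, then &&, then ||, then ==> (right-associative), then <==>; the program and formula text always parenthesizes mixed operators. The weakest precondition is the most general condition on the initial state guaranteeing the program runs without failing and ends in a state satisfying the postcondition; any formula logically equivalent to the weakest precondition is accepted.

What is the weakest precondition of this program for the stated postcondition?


Working backward. After the program, the postcondition (n == 7 || n + 1 >= 4) || (3*t + n + 9 >= 8 <==> n + n < 2*t - 2*n + 3) must hold; in canonical form it is n == 7 || n >= 3 || (n + 3*t >= -1 <==> 4*n < 2*t + 3).
Then branch requires n == 8 || n >= 4 || (n + 3*t >= 0 <==> 4*n < 2*t + 7); else branch requires n == 7 || n >= 3 || (n + 3*t >= 2 <==> 4*n < 2*t + 1).
Before the if: (t != 8 ==> (n == 8 || n >= 4 || (n + 3*t >= 0 <==> 4*n < 2*t + 7))) && ((!(t != 8)) ==> (n == 7 || n >= 3 || (n + 3*t >= 2 <==> 4*n < 2*t + 1)))
Before n := n + t + 3: (t != 8 ==> (n + t == 5 || n + t >= 1 || (n + 4*t >= -3 <==> 4*n + 2*t < -5))) && ((!(t != 8)) ==> (n + t == 4 || n + t >= 0 || (n + 4*t >= -1 <==> 4*n + 2*t < -11)))
Before n := 3*n + 2: (t != 8 ==> (3*n + t == 3 || 3*n + t >= -1 || (3*n + 4*t >= -5 <==> 12*n + 2*t < -13))) && ((!(t != 8)) ==> (3*n + t == 2 || 3*n + t >= -2 || (3*n + 4*t >= -3 <==> 12*n + 2*t < -19)))
Answer: WP = (t != 8 ==> (3*n + t == 3 || 3*n + t >= -1 || (3*n + 4*t >= -5 <==> 12*n + 2*t < -13))) && ((!(t != 8)) ==> (3*n + t == 2 || 3*n + t >= -2 || (3*n + 4*t >= -3 <==> 12*n + 2*t < -19)))


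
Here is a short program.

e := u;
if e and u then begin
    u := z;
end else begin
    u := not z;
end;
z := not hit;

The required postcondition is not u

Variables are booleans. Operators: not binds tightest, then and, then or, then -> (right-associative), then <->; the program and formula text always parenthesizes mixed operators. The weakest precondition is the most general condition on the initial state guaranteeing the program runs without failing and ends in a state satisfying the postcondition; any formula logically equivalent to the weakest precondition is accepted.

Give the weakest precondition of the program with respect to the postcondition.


Working backward. After the program, not u must hold.
Before z := not hit: not u
Then branch requires not z; else branch requires z.
Before the if: ((e and u) -> (not z)) and ((not (e and u)) -> z)
Before e := u: (u -> (not z)) and ((not u) -> z)
Answer: WP = (u -> (not z)) and ((not u) -> z)


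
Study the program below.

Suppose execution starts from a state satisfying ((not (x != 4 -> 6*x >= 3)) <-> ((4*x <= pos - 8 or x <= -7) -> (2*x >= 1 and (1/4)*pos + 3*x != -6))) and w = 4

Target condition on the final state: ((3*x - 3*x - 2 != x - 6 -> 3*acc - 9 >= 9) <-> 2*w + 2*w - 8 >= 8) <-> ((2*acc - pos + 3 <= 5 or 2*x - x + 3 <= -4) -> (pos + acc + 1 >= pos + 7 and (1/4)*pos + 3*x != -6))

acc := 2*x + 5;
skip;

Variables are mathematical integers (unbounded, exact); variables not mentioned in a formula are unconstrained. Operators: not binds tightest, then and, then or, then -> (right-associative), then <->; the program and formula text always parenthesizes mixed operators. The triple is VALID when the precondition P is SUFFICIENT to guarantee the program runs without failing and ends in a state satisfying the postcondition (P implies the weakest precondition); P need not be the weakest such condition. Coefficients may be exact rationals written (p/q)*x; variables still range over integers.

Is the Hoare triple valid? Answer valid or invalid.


Working backward. After the program, the postcondition ((3*x - 3*x - 2 != x - 6 -> 3*acc - 9 >= 9) <-> 2*w + 2*w - 8 >= 8) <-> ((2*acc - pos + 3 <= 5 or 2*x - x + 3 <= -4) -> (pos + acc + 1 >= pos + 7 and (1/4)*pos + 3*x != -6)) must hold; in canonical form it is ((x != 4 -> 3*acc >= 18) <-> 4*w >= 16) <-> ((2*acc <= pos + 2 or x <= -7) -> (acc >= 6 and (1/4)*pos + 3*x != -6)).
Before skip: ((x != 4 -> 3*acc >= 18) <-> 4*w >= 16) <-> ((2*acc <= pos + 2 or x <= -7) -> (acc >= 6 and (1/4)*pos + 3*x != -6))
Before acc := 2*x + 5: ((x != 4 -> 6*x >= 3) <-> 4*w >= 16) <-> ((4*x <= pos - 8 or x <= -7) -> (2*x >= 1 and (1/4)*pos + 3*x != -6))
The weakest precondition is ((x != 4 -> 6*x >= 3) <-> 4*w >= 16) <-> ((4*x <= pos - 8 or x <= -7) -> (2*x >= 1 and (1/4)*pos + 3*x != -6)).
Check whether ((not (x != 4 -> 6*x >= 3)) <-> ((4*x <= pos - 8 or x <= -7) -> (2*x >= 1 and (1/4)*pos + 3*x != -6))) and w = 4 implies it.
Countermodel: at the initial state pos = 0, w = 4, x = 0, the precondition holds but the weakest precondition fails.
Answer: invalid


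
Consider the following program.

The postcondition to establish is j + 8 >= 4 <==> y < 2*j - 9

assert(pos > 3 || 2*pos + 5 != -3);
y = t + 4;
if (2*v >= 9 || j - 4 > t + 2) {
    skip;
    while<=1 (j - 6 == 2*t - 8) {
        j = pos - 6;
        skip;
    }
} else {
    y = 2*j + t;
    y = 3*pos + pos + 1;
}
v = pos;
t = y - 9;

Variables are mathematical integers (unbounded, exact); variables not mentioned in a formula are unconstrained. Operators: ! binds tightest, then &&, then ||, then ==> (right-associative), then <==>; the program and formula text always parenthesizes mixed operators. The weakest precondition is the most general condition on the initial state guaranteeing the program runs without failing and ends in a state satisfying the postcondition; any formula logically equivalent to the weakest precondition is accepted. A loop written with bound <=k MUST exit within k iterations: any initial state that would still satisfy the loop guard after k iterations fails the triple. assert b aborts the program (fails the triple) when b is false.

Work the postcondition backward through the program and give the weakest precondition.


Working backward. After the program, the postcondition j + 8 >= 4 <==> y < 2*j - 9 must hold; in canonical form it is j >= -4 <==> y < 2*j - 9.
Before t := y - 9: j >= -4 <==> y < 2*j - 9
Before v := pos: j >= -4 <==> y < 2*j - 9
Then branch requires (j == 2*t - 2 ==> ((!(pos == 2*t + 4)) && (pos >= 2 <==> y < 2*pos - 21))) && ((!(j == 2*t - 2)) ==> (j >= -4 <==> y < 2*j - 9)); else branch requires j >= -4 <==> 4*pos < 2*j - 10.
Before the if: ((2*v >= 9 || j > t + 6) ==> ((j == 2*t - 2 ==> ((!(pos == 2*t + 4)) && (pos >= 2 <==> y < 2*pos - 21))) && ((!(j == 2*t - 2)) ==> (j >= -4 <==> y < 2*j - 9)))) && ((!(2*v >= 9 || j > t + 6)) ==> (j >= -4 <==> 4*pos < 2*j - 10))
Before y := t + 4: ((2*v >= 9 || j > t + 6) ==> ((j == 2*t - 2 ==> ((!(pos == 2*t + 4)) && (pos >= 2 <==> t < 2*pos - 25))) && ((!(j == 2*t - 2)) ==> (j >= -4 <==> t < 2*j - 13)))) && ((!(2*v >= 9 || j > t + 6)) ==> (j >= -4 <==> 4*pos < 2*j - 10))
Before assert pos > 3 || 2*pos + 5 != -3: (pos > 3 || 2*pos != -8) && ((2*v >= 9 || j > t + 6) ==> ((j == 2*t - 2 ==> ((!(pos == 2*t + 4)) && (pos >= 2 <==> t < 2*pos - 25))) && ((!(j == 2*t - 2)) ==> (j >= -4 <==> t < 2*j - 13)))) && ((!(2*v >= 9 || j > t + 6)) ==> (j >= -4 <==> 4*pos < 2*j - 10))
Answer: WP = (pos > 3 || 2*pos != -8) && ((2*v >= 9 || j > t + 6) ==> ((j == 2*t - 2 ==> ((!(pos == 2*t + 4)) && (pos >= 2 <==> t < 2*pos - 25))) && ((!(j == 2*t - 2)) ==> (j >= -4 <==> t < 2*j - 13)))) && ((!(2*v >= 9 || j > t + 6)) ==> (j >= -4 <==> 4*pos < 2*j - 10))
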